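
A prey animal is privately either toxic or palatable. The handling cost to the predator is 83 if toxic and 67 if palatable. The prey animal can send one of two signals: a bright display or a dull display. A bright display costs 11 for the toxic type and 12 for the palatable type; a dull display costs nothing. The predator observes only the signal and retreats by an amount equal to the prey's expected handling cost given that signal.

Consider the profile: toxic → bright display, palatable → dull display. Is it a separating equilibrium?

No

If types separate, bright display earns payment 83 and dull display earns 67.
Toxic: bright display gives 83 − 11 = 72; dull display gives 67 − 0 = 67. No deviation. ✓
Palatable: dull display gives 67 − 0 = 67; bright display gives 83 − 12 = 71. Would deviate. ✗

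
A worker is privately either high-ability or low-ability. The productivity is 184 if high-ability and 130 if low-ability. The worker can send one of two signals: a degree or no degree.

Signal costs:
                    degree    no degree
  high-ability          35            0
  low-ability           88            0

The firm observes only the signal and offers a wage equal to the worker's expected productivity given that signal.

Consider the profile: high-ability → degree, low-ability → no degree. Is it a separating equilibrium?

Yes

Under separation the firm infers type exactly: degree → high-ability (pays 184), no degree → low-ability (pays 130).
High-ability: degree gives 184 − 35 = 149; no degree gives 130 − 0 = 130. No deviation. ✓
Low-ability: no degree gives 130 − 0 = 130; degree gives 184 − 88 = 96. No deviation. ✓
Both incentive constraints hold.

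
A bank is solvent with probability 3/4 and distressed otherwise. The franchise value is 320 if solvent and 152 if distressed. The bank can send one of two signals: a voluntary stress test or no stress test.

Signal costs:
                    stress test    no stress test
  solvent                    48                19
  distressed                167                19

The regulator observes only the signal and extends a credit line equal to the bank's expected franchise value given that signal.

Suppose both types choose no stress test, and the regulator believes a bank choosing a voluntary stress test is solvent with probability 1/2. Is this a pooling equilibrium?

Yes

On the equilibrium path (no stress test) the regulator holds the prior 3/4 and pays 3/4·320 + 1/4·152 = 278. Off-path (stress test) belief 1/2 gives 1/2·320 + 1/2·152 = 236.
Solvent: no stress test gives 278 − 19 = 259; stress test gives 236 − 48 = 188. Stays. ✓
Distressed: no stress test gives 278 − 19 = 259; stress test gives 236 − 167 = 69. Stays. ✓
Beliefs are Bayes-consistent on-path and both types best-respond.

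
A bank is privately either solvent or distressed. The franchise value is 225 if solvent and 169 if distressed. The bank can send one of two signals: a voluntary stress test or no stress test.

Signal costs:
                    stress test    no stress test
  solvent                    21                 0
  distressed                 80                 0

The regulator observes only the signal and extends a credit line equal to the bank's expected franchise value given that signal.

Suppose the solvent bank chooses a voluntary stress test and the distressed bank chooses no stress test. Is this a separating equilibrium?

If types separate, stress test earns payment 225 and no stress test earns 169.
Solvent: stress test gives 225 − 21 = 204; no stress test gives 169 − 0 = 169. No deviation. ✓
Distressed: no stress test gives 169 − 0 = 169; stress test gives 225 − 80 = 145. No deviation. ✓
Neither type gains from mimicking the other.

Yes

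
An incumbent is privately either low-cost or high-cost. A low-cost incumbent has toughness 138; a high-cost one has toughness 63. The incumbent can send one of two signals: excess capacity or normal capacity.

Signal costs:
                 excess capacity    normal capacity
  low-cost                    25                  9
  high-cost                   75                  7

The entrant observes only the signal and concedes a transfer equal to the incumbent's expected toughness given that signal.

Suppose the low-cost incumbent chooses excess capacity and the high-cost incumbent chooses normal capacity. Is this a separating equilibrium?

If types separate, excess capacity earns payment 138 and normal capacity earns 63.
Low-cost: excess capacity gives 138 − 25 = 113; normal capacity gives 63 − 9 = 54. No deviation. ✓
High-cost: normal capacity gives 63 − 7 = 56; excess capacity gives 138 − 75 = 63. Would deviate. ✗

No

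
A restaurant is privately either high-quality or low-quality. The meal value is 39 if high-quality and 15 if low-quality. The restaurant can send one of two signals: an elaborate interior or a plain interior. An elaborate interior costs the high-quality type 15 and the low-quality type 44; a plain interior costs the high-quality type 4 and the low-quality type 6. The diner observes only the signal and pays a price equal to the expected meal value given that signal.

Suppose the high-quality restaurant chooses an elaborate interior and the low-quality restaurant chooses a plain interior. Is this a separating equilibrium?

Under separation the diner infers type exactly: elaborate interior → high-quality (pays 39), plain interior → low-quality (pays 15).
High-quality: elaborate interior gives 39 − 15 = 24; plain interior gives 15 − 4 = 11. No deviation. ✓
Low-quality: plain interior gives 15 − 6 = 9; elaborate interior gives 39 − 44 = -5. No deviation. ✓
Both incentive constraints hold.

Yes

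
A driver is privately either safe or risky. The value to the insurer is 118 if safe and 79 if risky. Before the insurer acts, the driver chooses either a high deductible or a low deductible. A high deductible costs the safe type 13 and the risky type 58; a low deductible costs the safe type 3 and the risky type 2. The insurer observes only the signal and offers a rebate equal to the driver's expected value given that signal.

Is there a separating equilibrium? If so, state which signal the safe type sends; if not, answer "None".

Try safe → high deductible, risky → low deductible:
  If types separate, high deductible earns payment 118 and low deductible earns 79.
  Safe: high deductible gives 118 − 13 = 105; low deductible gives 79 − 3 = 76. No deviation. ✓
  Risky: low deductible gives 79 − 2 = 77; high deductible gives 118 − 58 = 60. No deviation. ✓
Both hold — the safe type sends high deductible.

high deductible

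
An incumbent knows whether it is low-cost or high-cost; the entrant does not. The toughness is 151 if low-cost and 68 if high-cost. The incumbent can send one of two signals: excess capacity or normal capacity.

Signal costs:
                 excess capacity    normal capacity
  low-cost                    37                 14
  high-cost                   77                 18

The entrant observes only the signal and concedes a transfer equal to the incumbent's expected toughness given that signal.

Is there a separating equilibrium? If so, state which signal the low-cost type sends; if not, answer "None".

Try low-cost → excess capacity, high-cost → normal capacity:
  Under separation the entrant infers type exactly: excess capacity → low-cost (pays 151), normal capacity → high-cost (pays 68).
  Low-cost: excess capacity gives 151 − 37 = 114; normal capacity gives 68 − 14 = 54. No deviation. ✓
  High-cost: normal capacity gives 68 − 18 = 50; excess capacity gives 151 − 77 = 74. Would deviate. ✗
Try low-cost → normal capacity, high-cost → excess capacity:
  Under separation the entrant infers type exactly: normal capacity → low-cost (pays 151), excess capacity → high-cost (pays 68).
  Low-cost: normal capacity gives 151 − 14 = 137; excess capacity gives 68 − 37 = 31. No deviation. ✓
  High-cost: excess capacity gives 68 − 77 = -9; normal capacity gives 151 − 18 = 133. Would deviate. ✗
Neither assignment is incentive-compatible.

None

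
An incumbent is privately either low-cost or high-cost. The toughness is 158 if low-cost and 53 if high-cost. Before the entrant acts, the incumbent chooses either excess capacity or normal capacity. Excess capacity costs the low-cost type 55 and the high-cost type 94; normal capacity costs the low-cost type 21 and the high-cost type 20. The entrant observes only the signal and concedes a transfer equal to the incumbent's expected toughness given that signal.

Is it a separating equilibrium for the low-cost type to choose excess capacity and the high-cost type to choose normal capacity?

Under separation the entrant infers type exactly: excess capacity → low-cost (pays 158), normal capacity → high-cost (pays 53).
Low-cost: excess capacity gives 158 − 55 = 103; normal capacity gives 53 − 21 = 32. No deviation. ✓
High-cost: normal capacity gives 53 − 20 = 33; excess capacity gives 158 − 94 = 64. Would deviate. ✗

No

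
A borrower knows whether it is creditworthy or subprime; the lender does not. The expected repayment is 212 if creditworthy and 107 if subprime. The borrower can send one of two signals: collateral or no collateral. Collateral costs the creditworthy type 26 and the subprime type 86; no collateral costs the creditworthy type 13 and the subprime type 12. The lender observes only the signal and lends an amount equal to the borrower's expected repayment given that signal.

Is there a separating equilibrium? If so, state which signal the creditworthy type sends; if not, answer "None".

Try creditworthy → collateral, subprime → no collateral:
  Under separation the lender infers type exactly: collateral → creditworthy (pays 212), no collateral → subprime (pays 107).
  Creditworthy: collateral gives 212 − 26 = 186; no collateral gives 107 − 13 = 94. No deviation. ✓
  Subprime: no collateral gives 107 − 12 = 95; collateral gives 212 − 86 = 126. Would deviate. ✗
Try creditworthy → no collateral, subprime → collateral:
  Under separation the lender infers type exactly: no collateral → creditworthy (pays 212), collateral → subprime (pays 107).
  Creditworthy: no collateral gives 212 − 13 = 199; collateral gives 107 − 26 = 81. No deviation. ✓
  Subprime: collateral gives 107 − 86 = 21; no collateral gives 212 − 12 = 200. Would deviate. ✗
Neither assignment is incentive-compatible.

None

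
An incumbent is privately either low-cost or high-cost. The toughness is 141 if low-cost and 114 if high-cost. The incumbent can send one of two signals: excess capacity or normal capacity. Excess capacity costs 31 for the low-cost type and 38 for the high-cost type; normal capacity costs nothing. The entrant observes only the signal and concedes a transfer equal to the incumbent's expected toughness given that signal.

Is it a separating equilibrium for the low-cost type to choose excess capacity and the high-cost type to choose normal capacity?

If types separate, excess capacity earns payment 141 and normal capacity earns 114.
Low-cost: excess capacity gives 141 − 31 = 110; normal capacity gives 114 − 0 = 114. Would deviate. ✗
High-cost: normal capacity gives 114 − 0 = 114; excess capacity gives 141 − 38 = 103. No deviation. ✓

No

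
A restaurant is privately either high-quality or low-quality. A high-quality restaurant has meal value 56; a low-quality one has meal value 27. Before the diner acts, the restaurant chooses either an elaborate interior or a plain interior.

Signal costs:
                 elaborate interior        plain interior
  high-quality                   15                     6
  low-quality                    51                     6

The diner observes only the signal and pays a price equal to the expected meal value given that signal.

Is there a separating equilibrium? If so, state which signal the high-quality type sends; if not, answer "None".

Try high-quality → elaborate interior, low-quality → plain interior:
  If types separate, elaborate interior earns payment 56 and plain interior earns 27.
  High-quality: elaborate interior gives 56 − 15 = 41; plain interior gives 27 − 6 = 21. No deviation. ✓
  Low-quality: plain interior gives 27 − 6 = 21; elaborate interior gives 56 − 51 = 5. No deviation. ✓
Both hold — the high-quality type sends elaborate interior.

elaborate interior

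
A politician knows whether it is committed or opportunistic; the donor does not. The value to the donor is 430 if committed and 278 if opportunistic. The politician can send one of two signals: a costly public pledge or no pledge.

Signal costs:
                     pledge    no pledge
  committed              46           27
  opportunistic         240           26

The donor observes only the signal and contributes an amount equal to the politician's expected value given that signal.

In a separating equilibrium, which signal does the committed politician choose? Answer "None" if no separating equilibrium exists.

pledge

Try committed → pledge, opportunistic → no pledge:
  If types separate, pledge earns payment 430 and no pledge earns 278.
  Committed: pledge gives 430 − 46 = 384; no pledge gives 278 − 27 = 251. No deviation. ✓
  Opportunistic: no pledge gives 278 − 26 = 252; pledge gives 430 − 240 = 190. No deviation. ✓
Both hold — the committed type sends pledge.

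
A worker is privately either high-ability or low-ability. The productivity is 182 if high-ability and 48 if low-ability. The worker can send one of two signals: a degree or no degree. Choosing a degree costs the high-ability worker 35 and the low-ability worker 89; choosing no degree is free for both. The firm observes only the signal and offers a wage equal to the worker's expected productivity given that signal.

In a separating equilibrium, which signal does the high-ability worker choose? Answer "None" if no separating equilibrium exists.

Try high-ability → degree, low-ability → no degree:
  Under separation the firm infers type exactly: degree → high-ability (pays 182), no degree → low-ability (pays 48).
  High-ability: degree gives 182 − 35 = 147; no degree gives 48 − 0 = 48. No deviation. ✓
  Low-ability: no degree gives 48 − 0 = 48; degree gives 182 − 89 = 93. Would deviate. ✗
Try high-ability → no degree, low-ability → degree:
  Under separation the firm infers type exactly: no degree → high-ability (pays 182), degree → low-ability (pays 48).
  High-ability: no degree gives 182 − 0 = 182; degree gives 48 − 35 = 13. No deviation. ✓
  Low-ability: degree gives 48 − 89 = -41; no degree gives 182 − 0 = 182. Would deviate. ✗
Neither assignment is incentive-compatible.

None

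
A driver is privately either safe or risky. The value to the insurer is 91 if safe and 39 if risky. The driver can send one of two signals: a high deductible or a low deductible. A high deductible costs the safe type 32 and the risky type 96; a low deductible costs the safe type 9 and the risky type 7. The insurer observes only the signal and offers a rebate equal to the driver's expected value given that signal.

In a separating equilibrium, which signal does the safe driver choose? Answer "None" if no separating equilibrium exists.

high deductible

Try safe → high deductible, risky → low deductible:
  Under separation the insurer infers type exactly: high deductible → safe (pays 91), low deductible → risky (pays 39).
  Safe: high deductible gives 91 − 32 = 59; low deductible gives 39 − 9 = 30. No deviation. ✓
  Risky: low deductible gives 39 − 7 = 32; high deductible gives 91 − 96 = -5. No deviation. ✓
Both hold — the safe type sends high deductible.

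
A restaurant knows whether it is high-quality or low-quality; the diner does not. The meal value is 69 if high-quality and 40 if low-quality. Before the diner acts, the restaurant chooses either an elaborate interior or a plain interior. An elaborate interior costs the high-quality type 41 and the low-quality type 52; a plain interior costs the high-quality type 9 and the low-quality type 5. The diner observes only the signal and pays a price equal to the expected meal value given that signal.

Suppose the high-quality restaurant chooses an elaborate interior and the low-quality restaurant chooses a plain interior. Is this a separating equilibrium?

If types separate, elaborate interior earns payment 69 and plain interior earns 40.
High-quality: elaborate interior gives 69 − 41 = 28; plain interior gives 40 − 9 = 31. Would deviate. ✗
Low-quality: plain interior gives 40 − 5 = 35; elaborate interior gives 69 − 52 = 17. No deviation. ✓

No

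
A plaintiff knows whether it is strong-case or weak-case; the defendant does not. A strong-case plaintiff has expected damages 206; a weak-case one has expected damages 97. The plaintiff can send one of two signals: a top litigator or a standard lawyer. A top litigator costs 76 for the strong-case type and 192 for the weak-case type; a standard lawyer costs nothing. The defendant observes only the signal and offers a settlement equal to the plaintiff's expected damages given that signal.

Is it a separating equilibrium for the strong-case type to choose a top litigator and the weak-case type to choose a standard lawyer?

If types separate, top litigator earns payment 206 and standard lawyer earns 97.
Strong-case: top litigator gives 206 − 76 = 130; standard lawyer gives 97 − 0 = 97. No deviation. ✓
Weak-case: standard lawyer gives 97 − 0 = 97; top litigator gives 206 − 192 = 14. No deviation. ✓
Neither type gains from mimicking the other.

Yes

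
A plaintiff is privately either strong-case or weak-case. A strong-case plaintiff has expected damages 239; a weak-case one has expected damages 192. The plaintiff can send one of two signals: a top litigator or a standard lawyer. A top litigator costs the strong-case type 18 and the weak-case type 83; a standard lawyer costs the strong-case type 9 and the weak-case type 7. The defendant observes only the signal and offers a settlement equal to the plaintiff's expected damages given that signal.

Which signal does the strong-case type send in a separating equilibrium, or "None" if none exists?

top litigator

Try strong-case → top litigator, weak-case → standard lawyer:
  If types separate, top litigator earns payment 239 and standard lawyer earns 192.
  Strong-case: top litigator gives 239 − 18 = 221; standard lawyer gives 192 − 9 = 183. No deviation. ✓
  Weak-case: standard lawyer gives 192 − 7 = 185; top litigator gives 239 − 83 = 156. No deviation. ✓
Both hold — the strong-case type sends top litigator.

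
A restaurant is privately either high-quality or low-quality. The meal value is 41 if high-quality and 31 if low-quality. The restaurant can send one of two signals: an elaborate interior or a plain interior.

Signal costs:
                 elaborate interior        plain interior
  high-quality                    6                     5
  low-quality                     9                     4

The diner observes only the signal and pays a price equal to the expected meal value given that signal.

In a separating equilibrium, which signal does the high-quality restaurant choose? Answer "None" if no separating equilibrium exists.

None

Try high-quality → elaborate interior, low-quality → plain interior:
  If types separate, elaborate interior earns payment 41 and plain interior earns 31.
  High-quality: elaborate interior gives 41 − 6 = 35; plain interior gives 31 − 5 = 26. No deviation. ✓
  Low-quality: plain interior gives 31 − 4 = 27; elaborate interior gives 41 − 9 = 32. Would deviate. ✗
Try high-quality → plain interior, low-quality → elaborate interior:
  If types separate, plain interior earns payment 41 and elaborate interior earns 31.
  High-quality: plain interior gives 41 − 5 = 36; elaborate interior gives 31 − 6 = 25. No deviation. ✓
  Low-quality: elaborate interior gives 31 − 9 = 22; plain interior gives 41 − 4 = 37. Would deviate. ✗
Neither assignment is incentive-compatible.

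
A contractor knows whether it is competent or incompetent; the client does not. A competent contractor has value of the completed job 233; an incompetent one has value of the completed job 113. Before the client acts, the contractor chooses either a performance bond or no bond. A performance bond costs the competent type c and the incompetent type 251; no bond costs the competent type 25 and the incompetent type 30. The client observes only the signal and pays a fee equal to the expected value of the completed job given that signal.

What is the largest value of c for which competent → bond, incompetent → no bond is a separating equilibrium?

145

Under separation: bond → competent (pays 233); no bond → incompetent (pays 113).
Incompetent: 113 − 30 = 83 ≥ 233 − 251 = -18. Holds regardless of c. ✓
Competent: 233 − c ≥ 113 − 25, so c ≤ 233 − 88 = 145.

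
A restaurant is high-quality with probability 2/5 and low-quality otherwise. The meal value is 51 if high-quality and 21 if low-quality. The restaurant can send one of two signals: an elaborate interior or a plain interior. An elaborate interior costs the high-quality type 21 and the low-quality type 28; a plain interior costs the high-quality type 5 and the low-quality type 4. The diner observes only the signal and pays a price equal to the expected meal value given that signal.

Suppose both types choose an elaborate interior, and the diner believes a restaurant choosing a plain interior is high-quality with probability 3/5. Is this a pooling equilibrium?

At the pooled signal (elaborate interior) the diner holds the prior 2/5 and pays 2/5·51 + 3/5·21 = 33. Off-path (plain interior) belief 3/5 gives 3/5·51 + 2/5·21 = 39.
High-quality: elaborate interior gives 33 − 21 = 12; plain interior gives 39 − 5 = 34. Deviates. ✗
Low-quality: elaborate interior gives 33 − 28 = 5; plain interior gives 39 − 4 = 35. Deviates. ✗

No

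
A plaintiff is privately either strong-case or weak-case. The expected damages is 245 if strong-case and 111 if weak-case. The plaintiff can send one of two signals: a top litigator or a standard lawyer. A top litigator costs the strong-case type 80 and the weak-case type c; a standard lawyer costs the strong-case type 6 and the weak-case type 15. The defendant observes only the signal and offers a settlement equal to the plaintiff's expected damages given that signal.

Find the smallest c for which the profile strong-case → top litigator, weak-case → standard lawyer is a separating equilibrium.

149

Under separation: top litigator → strong-case (pays 245); standard lawyer → weak-case (pays 111).
Strong-case: 245 − 80 = 165 ≥ 111 − 6 = 105. Holds regardless of c. ✓
Weak-case: 111 − 15 ≥ 245 − c, so c ≥ 245 − 96 = 149.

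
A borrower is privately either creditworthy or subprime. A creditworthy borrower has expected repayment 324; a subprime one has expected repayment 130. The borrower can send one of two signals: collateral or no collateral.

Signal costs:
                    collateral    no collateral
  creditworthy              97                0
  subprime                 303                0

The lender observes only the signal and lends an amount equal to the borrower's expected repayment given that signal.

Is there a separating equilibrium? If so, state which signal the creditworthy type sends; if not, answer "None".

collateral

Try creditworthy → collateral, subprime → no collateral:
  Under separation the lender infers type exactly: collateral → creditworthy (pays 324), no collateral → subprime (pays 130).
  Creditworthy: collateral gives 324 − 97 = 227; no collateral gives 130 − 0 = 130. No deviation. ✓
  Subprime: no collateral gives 130 − 0 = 130; collateral gives 324 − 303 = 21. No deviation. ✓
Both hold — the creditworthy type sends collateral.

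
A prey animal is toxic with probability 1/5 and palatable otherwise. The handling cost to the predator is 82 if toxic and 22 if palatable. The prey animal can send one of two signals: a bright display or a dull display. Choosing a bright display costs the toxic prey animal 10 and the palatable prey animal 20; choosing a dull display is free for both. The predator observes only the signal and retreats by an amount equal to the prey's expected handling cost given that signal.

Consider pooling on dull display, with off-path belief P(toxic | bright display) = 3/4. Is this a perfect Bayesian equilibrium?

No

On the equilibrium path (dull display) the predator holds the prior 1/5 and pays 1/5·82 + 4/5·22 = 34. Off-path (bright display) belief 3/4 gives 3/4·82 + 1/4·22 = 67.
Toxic: dull display gives 34 − 0 = 34; bright display gives 67 − 10 = 57. Deviates. ✗
Palatable: dull display gives 34 − 0 = 34; bright display gives 67 − 20 = 47. Deviates. ✗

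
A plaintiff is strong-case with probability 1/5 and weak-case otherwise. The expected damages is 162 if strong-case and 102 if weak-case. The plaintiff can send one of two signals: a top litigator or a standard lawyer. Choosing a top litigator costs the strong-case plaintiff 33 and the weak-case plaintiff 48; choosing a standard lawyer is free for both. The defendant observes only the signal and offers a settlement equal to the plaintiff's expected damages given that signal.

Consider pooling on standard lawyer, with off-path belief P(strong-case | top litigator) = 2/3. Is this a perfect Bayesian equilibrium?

Yes

At the pooled signal (standard lawyer) the defendant holds the prior 1/5 and pays 1/5·162 + 4/5·102 = 114. Off-path (top litigator) belief 2/3 gives 2/3·162 + 1/3·102 = 142.
Strong-case: standard lawyer gives 114 − 0 = 114; top litigator gives 142 − 33 = 109. Stays. ✓
Weak-case: standard lawyer gives 114 − 0 = 114; top litigator gives 142 − 48 = 94. Stays. ✓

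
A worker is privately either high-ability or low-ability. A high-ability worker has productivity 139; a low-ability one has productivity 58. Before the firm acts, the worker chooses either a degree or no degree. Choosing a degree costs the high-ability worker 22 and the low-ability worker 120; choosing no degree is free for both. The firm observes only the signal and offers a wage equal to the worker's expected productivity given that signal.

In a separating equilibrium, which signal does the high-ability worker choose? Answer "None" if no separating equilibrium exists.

degree

Try high-ability → degree, low-ability → no degree:
  If types separate, degree earns payment 139 and no degree earns 58.
  High-ability: degree gives 139 − 22 = 117; no degree gives 58 − 0 = 58. No deviation. ✓
  Low-ability: no degree gives 58 − 0 = 58; degree gives 139 − 120 = 19. No deviation. ✓
Both hold — the high-ability type sends degree.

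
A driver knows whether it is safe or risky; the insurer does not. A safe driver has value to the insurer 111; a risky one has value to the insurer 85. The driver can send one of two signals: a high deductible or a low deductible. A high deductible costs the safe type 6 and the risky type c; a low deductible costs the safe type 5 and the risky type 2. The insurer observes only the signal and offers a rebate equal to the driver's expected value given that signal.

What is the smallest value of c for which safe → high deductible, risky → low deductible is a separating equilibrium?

Under separation: high deductible → safe (pays 111); low deductible → risky (pays 85).
Safe: 111 − 6 = 105 ≥ 85 − 5 = 80. Holds regardless of c. ✓
Risky: 85 − 2 ≥ 111 − c, so c ≥ 111 − 83 = 28.

28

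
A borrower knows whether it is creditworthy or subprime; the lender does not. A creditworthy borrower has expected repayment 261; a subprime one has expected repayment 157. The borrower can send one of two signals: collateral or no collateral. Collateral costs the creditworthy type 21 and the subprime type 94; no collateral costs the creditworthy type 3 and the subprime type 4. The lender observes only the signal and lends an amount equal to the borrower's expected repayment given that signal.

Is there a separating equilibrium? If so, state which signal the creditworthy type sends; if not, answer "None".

Try creditworthy → collateral, subprime → no collateral:
  If types separate, collateral earns payment 261 and no collateral earns 157.
  Creditworthy: collateral gives 261 − 21 = 240; no collateral gives 157 − 3 = 154. No deviation. ✓
  Subprime: no collateral gives 157 − 4 = 153; collateral gives 261 − 94 = 167. Would deviate. ✗
Try creditworthy → no collateral, subprime → collateral:
  If types separate, no collateral earns payment 261 and collateral earns 157.
  Creditworthy: no collateral gives 261 − 3 = 258; collateral gives 157 − 21 = 136. No deviation. ✓
  Subprime: collateral gives 157 − 94 = 63; no collateral gives 261 − 4 = 257. Would deviate. ✗
Neither assignment is incentive-compatible.

None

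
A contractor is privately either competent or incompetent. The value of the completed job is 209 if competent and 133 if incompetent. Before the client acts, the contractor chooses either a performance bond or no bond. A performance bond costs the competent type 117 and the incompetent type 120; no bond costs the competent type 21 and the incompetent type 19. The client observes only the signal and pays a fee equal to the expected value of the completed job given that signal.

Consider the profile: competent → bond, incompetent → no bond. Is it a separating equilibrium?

Under separation the client infers type exactly: bond → competent (pays 209), no bond → incompetent (pays 133).
Competent: bond gives 209 − 117 = 92; no bond gives 133 − 21 = 112. Would deviate. ✗
Incompetent: no bond gives 133 − 19 = 114; bond gives 209 − 120 = 89. No deviation. ✓

No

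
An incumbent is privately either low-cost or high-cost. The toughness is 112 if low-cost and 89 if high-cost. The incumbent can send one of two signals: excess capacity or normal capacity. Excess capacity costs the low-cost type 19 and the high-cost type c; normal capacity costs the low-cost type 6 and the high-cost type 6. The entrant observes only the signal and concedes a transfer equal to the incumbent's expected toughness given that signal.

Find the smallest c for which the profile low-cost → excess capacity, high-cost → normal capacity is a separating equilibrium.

29

Under separation: excess capacity → low-cost (pays 112); normal capacity → high-cost (pays 89).
Low-cost: 112 − 19 = 93 ≥ 89 − 6 = 83. Holds regardless of c. ✓
High-cost: 89 − 6 ≥ 112 − c, so c ≥ 112 − 83 = 29.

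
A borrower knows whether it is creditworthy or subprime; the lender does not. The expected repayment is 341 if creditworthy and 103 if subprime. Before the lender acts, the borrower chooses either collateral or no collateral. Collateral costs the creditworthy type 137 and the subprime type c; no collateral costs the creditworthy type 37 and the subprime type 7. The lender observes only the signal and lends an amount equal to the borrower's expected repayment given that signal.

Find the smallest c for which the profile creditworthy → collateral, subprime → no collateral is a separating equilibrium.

245

Under separation: collateral → creditworthy (pays 341); no collateral → subprime (pays 103).
Creditworthy: 341 − 137 = 204 ≥ 103 − 37 = 66. Holds regardless of c. ✓
Subprime: 103 − 7 ≥ 341 − c, so c ≥ 341 − 96 = 245.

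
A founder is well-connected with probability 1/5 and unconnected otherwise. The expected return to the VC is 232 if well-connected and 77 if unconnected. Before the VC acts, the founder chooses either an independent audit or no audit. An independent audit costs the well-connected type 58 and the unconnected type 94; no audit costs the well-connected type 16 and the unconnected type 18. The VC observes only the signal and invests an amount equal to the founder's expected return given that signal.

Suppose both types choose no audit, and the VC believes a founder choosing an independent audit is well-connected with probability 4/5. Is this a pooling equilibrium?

At the pooled signal (no audit) the VC holds the prior 1/5 and pays 1/5·232 + 4/5·77 = 108. Off-path (audit) belief 4/5 gives 4/5·232 + 1/5·77 = 201.
Well-connected: no audit gives 108 − 16 = 92; audit gives 201 − 58 = 143. Deviates. ✗
Unconnected: no audit gives 108 − 18 = 90; audit gives 201 − 94 = 107. Deviates. ✗

No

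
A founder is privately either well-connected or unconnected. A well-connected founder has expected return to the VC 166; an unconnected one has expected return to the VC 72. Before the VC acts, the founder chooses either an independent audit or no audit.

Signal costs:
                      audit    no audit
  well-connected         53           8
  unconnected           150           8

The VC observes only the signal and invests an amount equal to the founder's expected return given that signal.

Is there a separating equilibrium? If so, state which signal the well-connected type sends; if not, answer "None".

Try well-connected → audit, unconnected → no audit:
  If types separate, audit earns payment 166 and no audit earns 72.
  Well-connected: audit gives 166 − 53 = 113; no audit gives 72 − 8 = 64. No deviation. ✓
  Unconnected: no audit gives 72 − 8 = 64; audit gives 166 − 150 = 16. No deviation. ✓
Both hold — the well-connected type sends audit.

audit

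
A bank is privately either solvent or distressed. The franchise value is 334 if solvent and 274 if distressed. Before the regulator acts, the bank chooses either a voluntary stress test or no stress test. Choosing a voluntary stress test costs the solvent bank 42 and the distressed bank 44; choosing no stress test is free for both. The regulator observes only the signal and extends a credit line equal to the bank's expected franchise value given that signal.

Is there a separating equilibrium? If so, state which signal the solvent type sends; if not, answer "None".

Try solvent → stress test, distressed → no stress test:
  If types separate, stress test earns payment 334 and no stress test earns 274.
  Solvent: stress test gives 334 − 42 = 292; no stress test gives 274 − 0 = 274. No deviation. ✓
  Distressed: no stress test gives 274 − 0 = 274; stress test gives 334 − 44 = 290. Would deviate. ✗
Try solvent → no stress test, distressed → stress test:
  If types separate, no stress test earns payment 334 and stress test earns 274.
  Solvent: no stress test gives 334 − 0 = 334; stress test gives 274 − 42 = 232. No deviation. ✓
  Distressed: stress test gives 274 − 44 = 230; no stress test gives 334 − 0 = 334. Would deviate. ✗
Neither assignment is incentive-compatible.

None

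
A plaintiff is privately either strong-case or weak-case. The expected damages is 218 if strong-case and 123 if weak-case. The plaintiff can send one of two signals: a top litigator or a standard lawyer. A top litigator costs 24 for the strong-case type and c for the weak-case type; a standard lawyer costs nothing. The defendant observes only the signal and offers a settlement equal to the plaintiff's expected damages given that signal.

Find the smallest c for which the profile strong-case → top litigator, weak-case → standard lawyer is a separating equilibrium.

95

Under separation: top litigator → strong-case (pays 218); standard lawyer → weak-case (pays 123).
Strong-case: 218 − 24 = 194 ≥ 123 − 0 = 123. Holds regardless of c. ✓
Weak-case: 123 − 0 ≥ 218 − c, so c ≥ 218 − 123 = 95.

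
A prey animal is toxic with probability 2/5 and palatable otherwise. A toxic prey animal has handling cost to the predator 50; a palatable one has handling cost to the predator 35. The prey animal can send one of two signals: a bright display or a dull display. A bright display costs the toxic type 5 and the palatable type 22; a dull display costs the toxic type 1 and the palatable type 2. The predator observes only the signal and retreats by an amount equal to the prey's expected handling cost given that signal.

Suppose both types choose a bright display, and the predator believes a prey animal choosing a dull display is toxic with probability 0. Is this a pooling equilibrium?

No

On the equilibrium path (bright display) the predator holds the prior 2/5 and pays 2/5·50 + 3/5·35 = 41. Off-path (dull display) belief 0 gives 0·50 + 1·35 = 35.
Toxic: bright display gives 41 − 5 = 36; dull display gives 35 − 1 = 34. Stays. ✓
Palatable: bright display gives 41 − 22 = 19; dull display gives 35 − 2 = 33. Deviates. ✗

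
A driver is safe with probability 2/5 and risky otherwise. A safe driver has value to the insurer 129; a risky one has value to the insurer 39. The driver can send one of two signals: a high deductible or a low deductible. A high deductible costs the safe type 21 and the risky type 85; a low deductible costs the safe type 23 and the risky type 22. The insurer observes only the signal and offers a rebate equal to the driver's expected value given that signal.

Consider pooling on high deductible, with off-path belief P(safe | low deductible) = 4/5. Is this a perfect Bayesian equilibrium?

At the pooled signal (high deductible) the insurer holds the prior 2/5 and pays 2/5·129 + 3/5·39 = 75. Off-path (low deductible) belief 4/5 gives 4/5·129 + 1/5·39 = 111.
Safe: high deductible gives 75 − 21 = 54; low deductible gives 111 − 23 = 88. Deviates. ✗
Risky: high deductible gives 75 − 85 = -10; low deductible gives 111 − 22 = 89. Deviates. ✗

No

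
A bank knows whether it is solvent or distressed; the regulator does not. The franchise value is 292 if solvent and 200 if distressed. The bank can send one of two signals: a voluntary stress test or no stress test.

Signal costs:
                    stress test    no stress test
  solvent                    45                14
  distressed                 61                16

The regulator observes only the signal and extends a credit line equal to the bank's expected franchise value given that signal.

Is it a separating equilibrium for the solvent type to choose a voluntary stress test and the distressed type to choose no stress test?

No

Under separation the regulator infers type exactly: stress test → solvent (pays 292), no stress test → distressed (pays 200).
Solvent: stress test gives 292 − 45 = 247; no stress test gives 200 − 14 = 186. No deviation. ✓
Distressed: no stress test gives 200 − 16 = 184; stress test gives 292 − 61 = 231. Would deviate. ✗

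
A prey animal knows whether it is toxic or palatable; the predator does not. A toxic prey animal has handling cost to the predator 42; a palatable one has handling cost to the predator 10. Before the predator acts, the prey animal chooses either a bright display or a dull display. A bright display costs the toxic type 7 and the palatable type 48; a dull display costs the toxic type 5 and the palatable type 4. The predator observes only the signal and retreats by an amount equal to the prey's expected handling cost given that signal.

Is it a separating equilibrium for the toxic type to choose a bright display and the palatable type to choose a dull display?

Yes

If types separate, bright display earns payment 42 and dull display earns 10.
Toxic: bright display gives 42 − 7 = 35; dull display gives 10 − 5 = 5. No deviation. ✓
Palatable: dull display gives 10 − 4 = 6; bright display gives 42 − 48 = -6. No deviation. ✓
Both incentive constraints hold.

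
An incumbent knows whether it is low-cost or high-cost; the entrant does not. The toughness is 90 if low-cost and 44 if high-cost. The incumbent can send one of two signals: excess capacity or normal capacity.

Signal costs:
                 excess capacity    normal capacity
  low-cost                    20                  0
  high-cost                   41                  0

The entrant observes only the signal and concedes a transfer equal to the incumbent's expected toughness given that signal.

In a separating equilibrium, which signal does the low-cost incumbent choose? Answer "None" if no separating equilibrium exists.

Try low-cost → excess capacity, high-cost → normal capacity:
  If types separate, excess capacity earns payment 90 and normal capacity earns 44.
  Low-cost: excess capacity gives 90 − 20 = 70; normal capacity gives 44 − 0 = 44. No deviation. ✓
  High-cost: normal capacity gives 44 − 0 = 44; excess capacity gives 90 − 41 = 49. Would deviate. ✗
Try low-cost → normal capacity, high-cost → excess capacity:
  If types separate, normal capacity earns payment 90 and excess capacity earns 44.
  Low-cost: normal capacity gives 90 − 0 = 90; excess capacity gives 44 − 20 = 24. No deviation. ✓
  High-cost: excess capacity gives 44 − 41 = 3; normal capacity gives 90 − 0 = 90. Would deviate. ✗
Neither assignment is incentive-compatible.

None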